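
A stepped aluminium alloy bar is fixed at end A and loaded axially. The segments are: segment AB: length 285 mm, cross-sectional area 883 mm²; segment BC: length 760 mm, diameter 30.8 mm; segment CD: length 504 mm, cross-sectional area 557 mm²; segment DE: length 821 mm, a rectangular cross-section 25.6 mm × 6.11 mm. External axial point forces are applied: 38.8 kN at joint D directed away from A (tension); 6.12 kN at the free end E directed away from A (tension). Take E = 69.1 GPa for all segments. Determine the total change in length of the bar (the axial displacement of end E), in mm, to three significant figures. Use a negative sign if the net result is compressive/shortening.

Internal axial forces (sectioning from the free end, tension +): N_DE = 6.12 kN, N_CD = 44.92 kN, N_BC = 44.92 kN, N_AB = 44.92 kN.
A_BC = 745.1 mm².
A_DE = 156.4 mm².
δ_AB = 44920·285/(883·69100) = 0.2098 mm
δ_BC = 44920·760/(745.1·69100) = 0.6631 mm
δ_CD = 44920·504/(557·69100) = 0.5882 mm
δ_DE = 6120·821/(156.4·69100) = 0.4649 mm
δ = Σδ_i = 1.926 mm.

1.93 mm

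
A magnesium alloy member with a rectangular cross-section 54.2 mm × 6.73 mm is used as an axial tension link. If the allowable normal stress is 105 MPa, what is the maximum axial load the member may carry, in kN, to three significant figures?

38.3 kN

A = 364.8 mm².
P_max = σ_allow · A = 105 · 364.8 = 38300 N = 38.3 kN.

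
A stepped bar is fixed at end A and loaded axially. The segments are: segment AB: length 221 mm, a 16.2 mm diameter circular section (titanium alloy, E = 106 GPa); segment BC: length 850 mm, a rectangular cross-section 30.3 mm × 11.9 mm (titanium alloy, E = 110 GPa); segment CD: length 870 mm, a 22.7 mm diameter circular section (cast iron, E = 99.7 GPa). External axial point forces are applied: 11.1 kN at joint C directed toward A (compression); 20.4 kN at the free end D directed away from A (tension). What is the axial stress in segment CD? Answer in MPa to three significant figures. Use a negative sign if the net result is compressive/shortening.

50.4 MPa

Internal axial forces (sectioning from the free end, tension +): N_CD = 20.4 kN, N_BC = 9.3 kN, N_AB = 9.3 kN.
A_CD = 404.7 mm².
σ_CD = N_CD/A_CD = 20400/404.7 = 50.41 MPa.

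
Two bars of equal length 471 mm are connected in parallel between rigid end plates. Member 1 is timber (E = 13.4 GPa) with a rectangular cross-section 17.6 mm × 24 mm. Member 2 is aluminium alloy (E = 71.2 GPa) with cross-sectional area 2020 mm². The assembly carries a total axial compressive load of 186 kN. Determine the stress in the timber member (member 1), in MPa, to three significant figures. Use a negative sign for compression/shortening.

-16.7 MPa

A_1 = 422.4 mm².
Equal strain + equilibrium ⇒ each member carries load in proportion to AE: A₁E₁ = 5660000 N, A₂E₂ = 143800000 N, ΣAE = 149500000 N.
σ₁ = P·E₁/ΣAE = -186000·13400/149500000 = -16.67 MPa.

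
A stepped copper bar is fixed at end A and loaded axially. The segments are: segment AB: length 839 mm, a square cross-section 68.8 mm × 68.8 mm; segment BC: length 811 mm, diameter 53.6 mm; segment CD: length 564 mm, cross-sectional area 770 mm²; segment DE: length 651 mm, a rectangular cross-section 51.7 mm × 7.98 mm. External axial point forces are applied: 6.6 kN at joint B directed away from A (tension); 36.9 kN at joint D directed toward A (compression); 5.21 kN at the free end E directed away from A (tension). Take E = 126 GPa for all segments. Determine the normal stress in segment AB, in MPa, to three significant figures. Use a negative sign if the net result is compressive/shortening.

Internal axial forces (sectioning from the free end, tension +): N_DE = 5.21 kN, N_CD = -31.69 kN, N_BC = -31.69 kN, N_AB = -25.09 kN.
A_AB = 4733 mm².
σ_AB = N_AB/A_AB = -25090/4733 = -5.301 MPa.

-5.30 MPa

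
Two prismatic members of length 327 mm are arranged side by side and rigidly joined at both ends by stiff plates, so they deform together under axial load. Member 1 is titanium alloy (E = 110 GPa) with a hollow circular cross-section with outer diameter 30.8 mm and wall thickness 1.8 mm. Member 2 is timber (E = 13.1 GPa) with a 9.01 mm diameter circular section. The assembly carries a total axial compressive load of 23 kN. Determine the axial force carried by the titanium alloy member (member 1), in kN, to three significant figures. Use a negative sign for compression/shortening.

-22.0 kN

A_1 = 164 mm².
A_2 = 63.76 mm².
Equal strain + equilibrium ⇒ each member carries load in proportion to AE: A₁E₁ = 18040000 N, A₂E₂ = 835200 N, ΣAE = 18870000 N.
F₁ = P·A₁E₁/ΣAE = -23000·18040000/18870000 = -21980 N.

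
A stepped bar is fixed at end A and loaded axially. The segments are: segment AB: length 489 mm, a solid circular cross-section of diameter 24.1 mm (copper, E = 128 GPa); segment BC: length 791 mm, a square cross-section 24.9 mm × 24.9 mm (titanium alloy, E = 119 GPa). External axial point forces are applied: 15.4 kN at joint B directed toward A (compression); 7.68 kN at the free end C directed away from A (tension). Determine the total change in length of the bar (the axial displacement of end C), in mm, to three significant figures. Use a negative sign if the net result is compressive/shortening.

0.0177 mm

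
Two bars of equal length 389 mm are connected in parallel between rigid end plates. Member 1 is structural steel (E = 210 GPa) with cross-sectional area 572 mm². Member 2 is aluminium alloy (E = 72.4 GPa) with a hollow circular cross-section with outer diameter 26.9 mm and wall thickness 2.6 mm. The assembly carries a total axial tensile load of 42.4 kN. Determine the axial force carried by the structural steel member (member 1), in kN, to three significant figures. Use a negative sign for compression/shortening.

37.9 kN

A_2 = 198.5 mm².
Equal strain + equilibrium ⇒ each member carries load in proportion to AE: A₁E₁ = 120100000 N, A₂E₂ = 14370000 N, ΣAE = 134500000 N.
F₁ = P·A₁E₁/ΣAE = 42400·120100000/134500000 = 37870 N.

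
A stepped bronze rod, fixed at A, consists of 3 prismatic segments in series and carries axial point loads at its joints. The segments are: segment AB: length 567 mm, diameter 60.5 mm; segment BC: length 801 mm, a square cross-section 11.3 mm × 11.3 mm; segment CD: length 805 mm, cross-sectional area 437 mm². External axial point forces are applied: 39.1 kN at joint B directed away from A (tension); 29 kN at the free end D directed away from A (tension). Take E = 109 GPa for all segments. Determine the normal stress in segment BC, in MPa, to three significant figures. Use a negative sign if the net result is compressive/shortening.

227 MPa

Internal axial forces (sectioning from the free end, tension +): N_CD = 29 kN, N_BC = 29 kN, N_AB = 68.1 kN.
A_BC = 127.7 mm².
σ_BC = N_BC/A_BC = 29000/127.7 = 227.1 MPa.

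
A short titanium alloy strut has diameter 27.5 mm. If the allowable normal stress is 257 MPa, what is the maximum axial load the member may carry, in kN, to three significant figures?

153 kN

A = 594 mm².
P_max = σ_allow · A = 257 · 594 = 152600 N = 152.6 kN.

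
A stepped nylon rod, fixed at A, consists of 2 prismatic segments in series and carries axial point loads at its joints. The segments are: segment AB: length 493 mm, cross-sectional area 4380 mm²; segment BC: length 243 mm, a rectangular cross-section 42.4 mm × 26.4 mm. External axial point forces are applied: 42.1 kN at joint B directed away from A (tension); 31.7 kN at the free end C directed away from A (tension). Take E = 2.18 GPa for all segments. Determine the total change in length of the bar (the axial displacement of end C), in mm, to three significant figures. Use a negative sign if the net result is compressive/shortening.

Internal axial forces (sectioning from the free end, tension +): N_BC = 31.7 kN, N_AB = 73.8 kN.
A_BC = 1119 mm².
δ_AB = 73800·493/(4380·2180) = 3.81 mm
δ_BC = 31700·243/(1119·2180) = 3.157 mm
δ = Σδ_i = 6.967 mm.

6.97 mm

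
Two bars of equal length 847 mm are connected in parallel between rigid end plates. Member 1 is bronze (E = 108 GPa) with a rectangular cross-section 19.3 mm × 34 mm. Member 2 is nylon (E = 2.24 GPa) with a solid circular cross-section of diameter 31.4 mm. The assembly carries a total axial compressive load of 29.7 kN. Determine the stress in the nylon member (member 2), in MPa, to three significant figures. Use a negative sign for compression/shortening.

A_1 = 656.2 mm².
A_2 = 774.4 mm².
Equal strain + equilibrium ⇒ each member carries load in proportion to AE: A₁E₁ = 70870000 N, A₂E₂ = 1735000 N, ΣAE = 72600000 N.
σ₂ = P·E₂/ΣAE = -29700·2240/72600000 = -0.9163 MPa.

-0.916 MPa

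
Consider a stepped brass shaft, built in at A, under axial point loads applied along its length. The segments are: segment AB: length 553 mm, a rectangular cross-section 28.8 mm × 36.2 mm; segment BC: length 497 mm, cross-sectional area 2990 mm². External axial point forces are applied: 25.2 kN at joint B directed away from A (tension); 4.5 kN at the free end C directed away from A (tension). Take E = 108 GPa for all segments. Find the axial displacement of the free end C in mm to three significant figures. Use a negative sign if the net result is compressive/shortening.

Internal axial forces (sectioning from the free end, tension +): N_BC = 4.5 kN, N_AB = 29.7 kN.
A_AB = 1043 mm².
δ_AB = 29700·553/(1043·108000) = 0.1459 mm
δ_BC = 4500·497/(2990·108000) = 0.006926 mm
δ = Σδ_i = 0.1528 mm.

0.153 mm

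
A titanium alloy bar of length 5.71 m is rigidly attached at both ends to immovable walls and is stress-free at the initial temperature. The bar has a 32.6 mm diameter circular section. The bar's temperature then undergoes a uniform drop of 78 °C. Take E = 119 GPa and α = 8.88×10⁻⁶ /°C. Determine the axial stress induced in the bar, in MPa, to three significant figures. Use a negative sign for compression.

82.4 MPa

Free thermal expansion αLΔT = 8.88e-6 · 5710 · -78 = -3.955 mm.
The walls impose strain ε = −(-3.955)/5710 = 6.9264e-04; σ = Eε = 119000 · 6.9264e-04 = 82.42 MPa.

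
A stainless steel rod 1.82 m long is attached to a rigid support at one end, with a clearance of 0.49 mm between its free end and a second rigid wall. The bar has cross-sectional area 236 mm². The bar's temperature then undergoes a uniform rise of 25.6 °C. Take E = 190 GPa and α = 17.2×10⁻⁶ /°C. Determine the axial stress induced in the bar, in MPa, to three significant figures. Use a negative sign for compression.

-32.5 MPa

Free thermal expansion αLΔT = 17.2e-6 · 1820 · 25.6 = 0.8014 mm.
The walls engage after the gap closes; constrained expansion = 0.8014 − 0.49 = 0.3114 mm.
The walls impose strain ε = −(0.3114)/1820 = -1.7109e-04; σ = Eε = 190000 · -1.7109e-04 = -32.51 MPa.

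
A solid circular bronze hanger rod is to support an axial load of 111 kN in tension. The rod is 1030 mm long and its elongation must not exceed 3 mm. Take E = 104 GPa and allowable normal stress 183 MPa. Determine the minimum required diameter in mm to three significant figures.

27.8 mm

Required area A ≥ P/σ_allow = 111000/183 = 606.6 mm².
For a solid circular section, d ≥ √(4A/π) = 27.79 mm.
Elongation limit: A ≥ PL/(Eδ_allow) = 111000·1030/(104000·3) = 366.4 mm² ⇒ d ≥ 21.6 mm.
The stress limit governs.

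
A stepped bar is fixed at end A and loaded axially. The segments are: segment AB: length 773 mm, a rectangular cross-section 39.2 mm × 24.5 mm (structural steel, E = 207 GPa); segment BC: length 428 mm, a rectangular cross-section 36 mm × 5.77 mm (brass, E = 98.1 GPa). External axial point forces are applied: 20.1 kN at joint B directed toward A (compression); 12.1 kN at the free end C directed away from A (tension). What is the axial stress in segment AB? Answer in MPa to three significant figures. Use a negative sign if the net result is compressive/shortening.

-8.33 MPa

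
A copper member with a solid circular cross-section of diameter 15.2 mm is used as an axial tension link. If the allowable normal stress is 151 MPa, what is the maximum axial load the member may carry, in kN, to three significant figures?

A = 181.5 mm².
P_max = σ_allow · A = 151 · 181.5 = 27400 N = 27.4 kN.

27.4 kN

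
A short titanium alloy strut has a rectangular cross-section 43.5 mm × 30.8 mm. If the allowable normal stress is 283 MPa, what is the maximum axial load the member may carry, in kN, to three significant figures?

379 kN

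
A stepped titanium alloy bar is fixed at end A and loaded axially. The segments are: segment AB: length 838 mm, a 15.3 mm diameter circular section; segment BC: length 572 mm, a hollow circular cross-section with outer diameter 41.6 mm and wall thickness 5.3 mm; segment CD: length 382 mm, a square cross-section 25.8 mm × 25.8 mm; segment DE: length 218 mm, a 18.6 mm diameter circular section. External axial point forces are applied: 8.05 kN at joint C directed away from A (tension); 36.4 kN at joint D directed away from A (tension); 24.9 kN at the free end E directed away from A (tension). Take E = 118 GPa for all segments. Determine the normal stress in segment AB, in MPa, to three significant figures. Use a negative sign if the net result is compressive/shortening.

377 MPa

Internal axial forces (sectioning from the free end, tension +): N_DE = 24.9 kN, N_CD = 61.3 kN, N_BC = 69.35 kN, N_AB = 69.35 kN.
A_AB = 183.9 mm².
σ_AB = N_AB/A_AB = 69350/183.9 = 377.2 MPa.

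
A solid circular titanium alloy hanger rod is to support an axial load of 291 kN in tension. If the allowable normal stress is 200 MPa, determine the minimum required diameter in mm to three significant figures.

Required area A ≥ P/σ_allow = 291000/200 = 1455 mm².
For a solid circular section, d ≥ √(4A/π) = 43.04 mm.

43.0 mm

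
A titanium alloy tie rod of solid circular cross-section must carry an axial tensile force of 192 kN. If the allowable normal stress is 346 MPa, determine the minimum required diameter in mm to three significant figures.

Required area A ≥ P/σ_allow = 192000/346 = 554.9 mm².
For a solid circular section, d ≥ √(4A/π) = 26.58 mm.

26.6 mm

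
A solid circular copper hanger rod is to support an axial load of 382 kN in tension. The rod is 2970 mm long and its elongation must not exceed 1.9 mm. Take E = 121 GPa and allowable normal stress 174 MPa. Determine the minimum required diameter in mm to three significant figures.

79.3 mm

Required area A ≥ P/σ_allow = 382000/174 = 2195 mm².
For a solid circular section, d ≥ √(4A/π) = 52.87 mm.
Elongation limit: A ≥ PL/(Eδ_allow) = 382000·2970/(121000·1.9) = 4935 mm² ⇒ d ≥ 79.27 mm.
The elongation limit governs.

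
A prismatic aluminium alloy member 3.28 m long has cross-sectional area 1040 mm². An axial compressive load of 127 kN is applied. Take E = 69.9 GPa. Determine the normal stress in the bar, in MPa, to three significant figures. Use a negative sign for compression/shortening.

σ = N/A = -127000/1040 = -122.1 MPa.

-122 MPa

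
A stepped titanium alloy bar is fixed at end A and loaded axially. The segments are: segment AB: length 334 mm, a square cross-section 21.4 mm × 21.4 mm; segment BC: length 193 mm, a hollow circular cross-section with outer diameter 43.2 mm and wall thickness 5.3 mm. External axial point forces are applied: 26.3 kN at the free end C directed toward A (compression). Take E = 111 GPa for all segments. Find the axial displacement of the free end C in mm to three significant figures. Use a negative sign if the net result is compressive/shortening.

-0.245 mm

Internal axial forces (sectioning from the free end, tension +): N_BC = -26.3 kN, N_AB = -26.3 kN.
A_AB = 458 mm².
A_BC = 631.1 mm².
δ_AB = -26300·334/(458·111000) = -0.1728 mm
δ_BC = -26300·193/(631.1·111000) = -0.07246 mm
δ = Σδ_i = -0.2453 mm.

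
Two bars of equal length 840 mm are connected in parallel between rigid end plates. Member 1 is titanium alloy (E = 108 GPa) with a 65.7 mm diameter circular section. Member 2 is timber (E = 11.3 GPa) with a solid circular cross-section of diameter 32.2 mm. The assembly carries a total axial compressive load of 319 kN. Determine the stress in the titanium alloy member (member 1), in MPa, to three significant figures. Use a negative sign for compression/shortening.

A_1 = 3390 mm².
A_2 = 814.3 mm².
Equal strain + equilibrium ⇒ each member carries load in proportion to AE: A₁E₁ = 366100000 N, A₂E₂ = 9202000 N, ΣAE = 375300000 N.
σ₁ = P·E₁/ΣAE = -319000·108000/375300000 = -91.79 MPa.

-91.8 MPa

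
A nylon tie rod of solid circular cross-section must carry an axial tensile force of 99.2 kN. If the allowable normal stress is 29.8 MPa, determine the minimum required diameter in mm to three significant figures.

Required area A ≥ P/σ_allow = 99200/29.8 = 3329 mm².
For a solid circular section, d ≥ √(4A/π) = 65.1 mm.

65.1 mm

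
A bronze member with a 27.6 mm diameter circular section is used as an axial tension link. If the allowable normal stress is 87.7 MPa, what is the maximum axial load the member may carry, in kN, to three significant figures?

52.5 kN

A = 598.3 mm².
P_max = σ_allow · A = 87.7 · 598.3 = 52470 N = 52.47 kN.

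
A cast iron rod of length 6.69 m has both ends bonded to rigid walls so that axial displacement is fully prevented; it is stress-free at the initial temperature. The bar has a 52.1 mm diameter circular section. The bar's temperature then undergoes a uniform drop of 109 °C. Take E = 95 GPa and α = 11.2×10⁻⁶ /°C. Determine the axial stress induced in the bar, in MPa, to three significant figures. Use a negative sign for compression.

Free thermal expansion αLΔT = 11.2e-6 · 6690 · -109 = -8.167 mm.
The walls impose strain ε = −(-8.167)/6690 = 1.2208e-03; σ = Eε = 95000 · 1.2208e-03 = 116 MPa.

116 MPa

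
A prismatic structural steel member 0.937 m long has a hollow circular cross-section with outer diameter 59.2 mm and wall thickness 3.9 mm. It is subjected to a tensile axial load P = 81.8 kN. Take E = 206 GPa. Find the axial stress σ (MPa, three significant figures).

A = 677.5 mm².
σ = N/A = 81800/677.5 = 120.7 MPa.

121 MPa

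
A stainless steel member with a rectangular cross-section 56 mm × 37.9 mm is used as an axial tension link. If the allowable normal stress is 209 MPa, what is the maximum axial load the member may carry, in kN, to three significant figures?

444 kN

A = 2122 mm².
P_max = σ_allow · A = 209 · 2122 = 443600 N = 443.6 kN.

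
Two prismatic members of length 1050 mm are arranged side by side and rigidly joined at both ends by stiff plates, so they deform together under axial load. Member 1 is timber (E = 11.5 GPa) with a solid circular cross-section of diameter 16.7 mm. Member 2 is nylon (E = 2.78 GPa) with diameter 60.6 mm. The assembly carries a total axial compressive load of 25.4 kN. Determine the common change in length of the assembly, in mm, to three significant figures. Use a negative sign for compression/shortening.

A_1 = 219 mm².
A_2 = 2884 mm².
Equal strain + equilibrium ⇒ each member carries load in proportion to AE: A₁E₁ = 2519000 N, A₂E₂ = 8018000 N, ΣAE = 10540000 N.
δ = PL/ΣAE = -25400·1050/10540000 = -2.531 mm.

-2.53 mm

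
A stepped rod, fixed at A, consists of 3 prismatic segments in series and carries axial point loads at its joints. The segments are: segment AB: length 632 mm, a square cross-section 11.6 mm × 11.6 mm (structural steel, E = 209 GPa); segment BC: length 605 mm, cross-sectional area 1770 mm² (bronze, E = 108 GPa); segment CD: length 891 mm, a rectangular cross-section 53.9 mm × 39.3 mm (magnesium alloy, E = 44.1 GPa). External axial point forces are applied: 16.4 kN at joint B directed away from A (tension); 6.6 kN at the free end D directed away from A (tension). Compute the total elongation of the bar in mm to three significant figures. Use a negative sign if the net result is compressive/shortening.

Internal axial forces (sectioning from the free end, tension +): N_CD = 6.6 kN, N_BC = 6.6 kN, N_AB = 23 kN.
A_AB = 134.6 mm².
A_CD = 2118 mm².
δ_AB = 23000·632/(134.6·209000) = 0.5169 mm
δ_BC = 6600·605/(1770·108000) = 0.02089 mm
δ_CD = 6600·891/(2118·44100) = 0.06295 mm
δ = Σδ_i = 0.6007 mm.

0.601 mm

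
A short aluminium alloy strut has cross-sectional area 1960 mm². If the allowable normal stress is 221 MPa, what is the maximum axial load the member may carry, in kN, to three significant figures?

433 kN

P_max = σ_allow · A = 221 · 1960 = 433200 N = 433.2 kN.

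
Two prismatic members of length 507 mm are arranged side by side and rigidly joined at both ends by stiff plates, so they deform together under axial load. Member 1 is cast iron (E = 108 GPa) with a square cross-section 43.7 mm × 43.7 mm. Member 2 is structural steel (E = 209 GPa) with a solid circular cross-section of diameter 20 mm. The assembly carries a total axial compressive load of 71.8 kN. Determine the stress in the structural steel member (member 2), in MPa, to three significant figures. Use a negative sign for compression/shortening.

-55.2 MPa

A_1 = 1910 mm².
A_2 = 314.2 mm².
Equal strain + equilibrium ⇒ each member carries load in proportion to AE: A₁E₁ = 206200000 N, A₂E₂ = 65660000 N, ΣAE = 271900000 N.
σ₂ = P·E₂/ΣAE = -71800·209000/271900000 = -55.19 MPa.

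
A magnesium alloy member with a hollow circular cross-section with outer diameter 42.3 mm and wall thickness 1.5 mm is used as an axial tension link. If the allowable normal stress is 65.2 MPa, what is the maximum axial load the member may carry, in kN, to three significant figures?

A = 192.3 mm².
P_max = σ_allow · A = 65.2 · 192.3 = 12540 N = 12.54 kN.

12.5 kN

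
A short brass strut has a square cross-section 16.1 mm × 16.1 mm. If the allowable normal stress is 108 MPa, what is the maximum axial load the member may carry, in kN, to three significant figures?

28.0 kN

A = 259.2 mm².
P_max = σ_allow · A = 108 · 259.2 = 27990 N = 27.99 kN.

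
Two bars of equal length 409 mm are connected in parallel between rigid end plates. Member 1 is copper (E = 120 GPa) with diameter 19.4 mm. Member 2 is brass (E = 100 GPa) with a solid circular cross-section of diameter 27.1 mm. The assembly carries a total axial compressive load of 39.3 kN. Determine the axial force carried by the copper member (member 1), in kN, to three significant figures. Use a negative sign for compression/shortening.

-15.0 kN

A_1 = 295.6 mm².
A_2 = 576.8 mm².
Equal strain + equilibrium ⇒ each member carries load in proportion to AE: A₁E₁ = 35470000 N, A₂E₂ = 57680000 N, ΣAE = 93150000 N.
F₁ = P·A₁E₁/ΣAE = -39300·35470000/93150000 = -14970 N.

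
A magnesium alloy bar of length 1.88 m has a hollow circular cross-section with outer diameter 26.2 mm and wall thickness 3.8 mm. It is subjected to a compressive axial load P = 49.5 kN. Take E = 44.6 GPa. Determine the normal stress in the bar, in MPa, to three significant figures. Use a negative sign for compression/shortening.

A = 267.4 mm².
σ = N/A = -49500/267.4 = -185.1 MPa.

-185 MPa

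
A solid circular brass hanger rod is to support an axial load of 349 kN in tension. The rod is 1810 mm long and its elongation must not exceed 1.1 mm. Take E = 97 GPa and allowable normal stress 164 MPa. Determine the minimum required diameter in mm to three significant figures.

Required area A ≥ P/σ_allow = 349000/164 = 2128 mm².
For a solid circular section, d ≥ √(4A/π) = 52.05 mm.
Elongation limit: A ≥ PL/(Eδ_allow) = 349000·1810/(97000·1.1) = 5920 mm² ⇒ d ≥ 86.82 mm.
The elongation limit governs.

86.8 mm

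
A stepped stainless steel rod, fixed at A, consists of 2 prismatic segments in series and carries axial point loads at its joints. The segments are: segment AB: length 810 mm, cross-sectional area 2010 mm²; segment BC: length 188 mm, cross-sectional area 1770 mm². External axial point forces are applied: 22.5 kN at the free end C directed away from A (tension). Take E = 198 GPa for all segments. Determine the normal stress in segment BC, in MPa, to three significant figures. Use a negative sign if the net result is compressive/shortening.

Internal axial forces (sectioning from the free end, tension +): N_BC = 22.5 kN, N_AB = 22.5 kN.
σ_BC = N_BC/A_BC = 22500/1770 = 12.71 MPa.

12.7 MPa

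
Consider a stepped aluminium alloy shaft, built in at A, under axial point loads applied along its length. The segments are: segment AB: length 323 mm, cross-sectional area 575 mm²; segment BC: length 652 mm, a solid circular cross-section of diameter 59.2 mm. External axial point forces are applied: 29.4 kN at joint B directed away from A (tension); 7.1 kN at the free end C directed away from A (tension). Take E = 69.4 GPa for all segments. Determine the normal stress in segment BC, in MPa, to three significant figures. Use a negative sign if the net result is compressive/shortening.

2.58 MPa

Internal axial forces (sectioning from the free end, tension +): N_BC = 7.1 kN, N_AB = 36.5 kN.
A_BC = 2753 mm².
σ_BC = N_BC/A_BC = 7100/2753 = 2.579 MPa.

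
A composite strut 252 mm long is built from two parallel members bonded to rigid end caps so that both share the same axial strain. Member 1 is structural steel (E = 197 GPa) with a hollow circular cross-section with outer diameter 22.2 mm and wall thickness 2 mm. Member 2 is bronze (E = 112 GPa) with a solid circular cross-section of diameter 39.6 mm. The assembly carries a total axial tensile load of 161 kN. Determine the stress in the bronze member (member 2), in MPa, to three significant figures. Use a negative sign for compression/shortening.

111 MPa

A_1 = 126.9 mm².
A_2 = 1232 mm².
Equal strain + equilibrium ⇒ each member carries load in proportion to AE: A₁E₁ = 25000000 N, A₂E₂ = 137900000 N, ΣAE = 162900000 N.
σ₂ = P·E₂/ΣAE = 161000·112000/162900000 = 110.7 MPa.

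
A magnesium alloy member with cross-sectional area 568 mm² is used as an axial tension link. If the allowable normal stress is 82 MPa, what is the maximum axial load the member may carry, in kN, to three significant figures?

P_max = σ_allow · A = 82 · 568 = 46580 N = 46.58 kN.

46.6 kN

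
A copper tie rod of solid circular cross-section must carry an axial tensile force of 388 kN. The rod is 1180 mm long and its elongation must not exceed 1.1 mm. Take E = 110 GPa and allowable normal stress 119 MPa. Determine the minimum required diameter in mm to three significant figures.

69.4 mm

Required area A ≥ P/σ_allow = 388000/119 = 3261 mm².
For a solid circular section, d ≥ √(4A/π) = 64.43 mm.
Elongation limit: A ≥ PL/(Eδ_allow) = 388000·1180/(110000·1.1) = 3784 mm² ⇒ d ≥ 69.41 mm.
The elongation limit governs.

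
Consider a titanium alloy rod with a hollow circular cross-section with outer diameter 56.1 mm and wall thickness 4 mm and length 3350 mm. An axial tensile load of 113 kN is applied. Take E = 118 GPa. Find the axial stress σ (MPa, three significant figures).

173 MPa

A = 654.7 mm².
σ = N/A = 113000/654.7 = 172.6 MPa.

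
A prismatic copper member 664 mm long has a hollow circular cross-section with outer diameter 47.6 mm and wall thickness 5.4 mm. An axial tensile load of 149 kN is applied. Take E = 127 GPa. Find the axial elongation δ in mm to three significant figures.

1.09 mm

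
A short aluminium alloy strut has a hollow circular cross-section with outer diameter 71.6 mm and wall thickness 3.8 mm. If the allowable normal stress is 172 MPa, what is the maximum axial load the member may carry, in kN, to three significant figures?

A = 809.4 mm².
P_max = σ_allow · A = 172 · 809.4 = 139200 N = 139.2 kN.

139 kN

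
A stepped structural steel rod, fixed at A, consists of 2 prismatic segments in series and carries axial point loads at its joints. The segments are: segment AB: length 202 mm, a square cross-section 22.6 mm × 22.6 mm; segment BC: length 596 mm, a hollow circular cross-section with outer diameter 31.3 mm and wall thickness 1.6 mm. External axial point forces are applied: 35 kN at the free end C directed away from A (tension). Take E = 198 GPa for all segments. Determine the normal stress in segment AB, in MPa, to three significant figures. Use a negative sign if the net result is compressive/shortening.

68.5 MPa

Internal axial forces (sectioning from the free end, tension +): N_BC = 35 kN, N_AB = 35 kN.
A_AB = 510.8 mm².
σ_AB = N_AB/A_AB = 35000/510.8 = 68.53 MPa.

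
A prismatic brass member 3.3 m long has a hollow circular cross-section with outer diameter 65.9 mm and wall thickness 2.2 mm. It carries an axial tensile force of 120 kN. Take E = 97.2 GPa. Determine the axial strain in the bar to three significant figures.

A = 440.3 mm².
σ = N/A = 272.6 MPa; ε = σ/E = 272.6/97200 = 2.804e-03.

0.00280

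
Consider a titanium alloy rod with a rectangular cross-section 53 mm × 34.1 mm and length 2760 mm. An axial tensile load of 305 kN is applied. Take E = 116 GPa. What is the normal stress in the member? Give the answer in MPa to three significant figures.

A = 1807 mm².
σ = N/A = 305000/1807 = 168.8 MPa.

169 MPa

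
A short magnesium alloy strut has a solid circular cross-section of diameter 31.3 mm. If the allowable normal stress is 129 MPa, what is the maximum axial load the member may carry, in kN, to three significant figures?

A = 769.4 mm².
P_max = σ_allow · A = 129 · 769.4 = 99260 N = 99.26 kN.

99.3 kN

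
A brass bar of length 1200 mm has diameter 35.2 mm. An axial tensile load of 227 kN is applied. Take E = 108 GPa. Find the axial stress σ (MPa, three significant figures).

233 MPa

A = 973.1 mm².
σ = N/A = 227000/973.1 = 233.3 MPa.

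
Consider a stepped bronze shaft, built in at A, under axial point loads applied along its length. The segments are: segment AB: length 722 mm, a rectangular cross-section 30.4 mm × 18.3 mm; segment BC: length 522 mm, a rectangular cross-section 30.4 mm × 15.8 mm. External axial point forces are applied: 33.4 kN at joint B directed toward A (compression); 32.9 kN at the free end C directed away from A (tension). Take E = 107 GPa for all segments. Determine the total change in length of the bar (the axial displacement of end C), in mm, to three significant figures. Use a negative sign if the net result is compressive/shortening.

Internal axial forces (sectioning from the free end, tension +): N_BC = 32.9 kN, N_AB = -0.5 kN.
A_AB = 556.3 mm².
A_BC = 480.3 mm².
δ_AB = -500·722/(556.3·107000) = -0.006065 mm
δ_BC = 32900·522/(480.3·107000) = 0.3342 mm
δ = Σδ_i = 0.3281 mm.

0.328 mm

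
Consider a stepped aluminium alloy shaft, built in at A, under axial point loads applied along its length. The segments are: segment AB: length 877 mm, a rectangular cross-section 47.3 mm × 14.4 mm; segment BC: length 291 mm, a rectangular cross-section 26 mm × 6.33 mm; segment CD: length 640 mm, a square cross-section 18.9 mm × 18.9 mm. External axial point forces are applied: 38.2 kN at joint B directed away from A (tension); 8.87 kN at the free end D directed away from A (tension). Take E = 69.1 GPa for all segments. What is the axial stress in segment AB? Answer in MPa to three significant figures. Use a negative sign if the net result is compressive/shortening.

69.1 MPa

Internal axial forces (sectioning from the free end, tension +): N_CD = 8.87 kN, N_BC = 8.87 kN, N_AB = 47.07 kN.
A_AB = 681.1 mm².
σ_AB = N_AB/A_AB = 47070/681.1 = 69.11 MPa.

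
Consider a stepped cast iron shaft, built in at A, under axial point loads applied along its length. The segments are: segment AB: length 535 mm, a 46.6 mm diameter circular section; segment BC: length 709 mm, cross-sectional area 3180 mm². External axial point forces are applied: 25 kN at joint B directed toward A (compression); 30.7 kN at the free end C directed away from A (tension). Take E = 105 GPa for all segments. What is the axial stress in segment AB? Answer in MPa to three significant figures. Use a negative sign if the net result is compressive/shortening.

Internal axial forces (sectioning from the free end, tension +): N_BC = 30.7 kN, N_AB = 5.7 kN.
A_AB = 1706 mm².
σ_AB = N_AB/A_AB = 5700/1706 = 3.342 MPa.

3.34 MPa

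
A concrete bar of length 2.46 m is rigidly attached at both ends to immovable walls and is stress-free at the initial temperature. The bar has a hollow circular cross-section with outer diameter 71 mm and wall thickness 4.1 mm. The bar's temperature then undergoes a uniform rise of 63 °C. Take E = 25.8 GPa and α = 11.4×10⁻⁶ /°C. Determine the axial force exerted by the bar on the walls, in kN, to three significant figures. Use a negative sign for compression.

Free thermal expansion αLΔT = 11.4e-6 · 2460 · 63 = 1.767 mm.
The walls impose strain ε = −(1.767)/2460 = -7.1820e-04; σ = Eε = 25800 · -7.1820e-04 = -18.53 MPa.
Wall reaction R = σ·A = -18.53·861.7 = -15970 N = -15.97 kN.

-16.0 kN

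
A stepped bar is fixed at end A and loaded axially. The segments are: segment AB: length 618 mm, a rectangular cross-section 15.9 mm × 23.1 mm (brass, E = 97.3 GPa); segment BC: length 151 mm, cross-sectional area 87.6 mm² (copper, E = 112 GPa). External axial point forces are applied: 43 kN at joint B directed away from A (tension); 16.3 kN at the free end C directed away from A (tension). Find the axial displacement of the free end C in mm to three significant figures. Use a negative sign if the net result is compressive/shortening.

Internal axial forces (sectioning from the free end, tension +): N_BC = 16.3 kN, N_AB = 59.3 kN.
A_AB = 367.3 mm².
δ_AB = 59300·618/(367.3·97300) = 1.025 mm
δ_BC = 16300·151/(87.6·112000) = 0.2509 mm
δ = Σδ_i = 1.276 mm.

1.28 mm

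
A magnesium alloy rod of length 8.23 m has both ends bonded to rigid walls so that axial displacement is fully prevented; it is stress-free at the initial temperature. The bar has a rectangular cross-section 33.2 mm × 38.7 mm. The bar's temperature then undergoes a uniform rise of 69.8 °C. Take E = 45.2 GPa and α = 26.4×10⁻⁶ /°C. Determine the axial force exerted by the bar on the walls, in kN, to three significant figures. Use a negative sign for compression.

Free thermal expansion αLΔT = 26.4e-6 · 8230 · 69.8 = 15.17 mm.
The walls impose strain ε = −(15.17)/8230 = -1.8427e-03; σ = Eε = 45200 · -1.8427e-03 = -83.29 MPa.
Wall reaction R = σ·A = -83.29·1285 = -107000 N = -107 kN.

-107 kN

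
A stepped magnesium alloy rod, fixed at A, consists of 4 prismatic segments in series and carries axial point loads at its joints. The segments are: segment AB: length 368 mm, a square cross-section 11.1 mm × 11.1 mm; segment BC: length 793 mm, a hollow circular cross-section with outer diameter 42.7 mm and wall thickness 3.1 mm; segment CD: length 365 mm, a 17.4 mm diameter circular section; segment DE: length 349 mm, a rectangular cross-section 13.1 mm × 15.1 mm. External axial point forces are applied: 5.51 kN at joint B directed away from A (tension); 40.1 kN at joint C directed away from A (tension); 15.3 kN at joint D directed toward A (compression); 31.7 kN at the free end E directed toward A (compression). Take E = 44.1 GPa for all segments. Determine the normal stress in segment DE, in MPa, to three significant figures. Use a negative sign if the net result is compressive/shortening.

-160 MPa

Internal axial forces (sectioning from the free end, tension +): N_DE = -31.7 kN, N_CD = -47 kN, N_BC = -6.9 kN, N_AB = -1.39 kN.
A_DE = 197.8 mm².
σ_DE = N_DE/A_DE = -31700/197.8 = -160.3 MPa.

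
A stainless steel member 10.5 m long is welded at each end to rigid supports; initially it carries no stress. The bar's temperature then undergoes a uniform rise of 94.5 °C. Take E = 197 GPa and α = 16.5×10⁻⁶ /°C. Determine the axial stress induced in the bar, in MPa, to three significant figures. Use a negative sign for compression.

Free thermal expansion αLΔT = 16.5e-6 · 10500 · 94.5 = 16.37 mm.
The walls impose strain ε = −(16.37)/10500 = -1.5592e-03; σ = Eε = 197000 · -1.5592e-03 = -307.2 MPa.

-307 MPa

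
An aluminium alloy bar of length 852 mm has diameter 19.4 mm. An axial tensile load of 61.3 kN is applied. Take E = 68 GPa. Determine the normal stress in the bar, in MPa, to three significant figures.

A = 295.6 mm².
σ = N/A = 61300/295.6 = 207.4 MPa.

207 MPa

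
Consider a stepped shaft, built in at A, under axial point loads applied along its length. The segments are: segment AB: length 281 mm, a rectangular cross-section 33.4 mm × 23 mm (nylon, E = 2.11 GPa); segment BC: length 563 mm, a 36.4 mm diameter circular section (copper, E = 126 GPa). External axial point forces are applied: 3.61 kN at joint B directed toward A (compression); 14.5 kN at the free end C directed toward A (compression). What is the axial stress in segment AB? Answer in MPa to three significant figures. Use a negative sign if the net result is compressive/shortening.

Internal axial forces (sectioning from the free end, tension +): N_BC = -14.5 kN, N_AB = -18.11 kN.
A_AB = 768.2 mm².
σ_AB = N_AB/A_AB = -18110/768.2 = -23.57 MPa.

-23.6 MPa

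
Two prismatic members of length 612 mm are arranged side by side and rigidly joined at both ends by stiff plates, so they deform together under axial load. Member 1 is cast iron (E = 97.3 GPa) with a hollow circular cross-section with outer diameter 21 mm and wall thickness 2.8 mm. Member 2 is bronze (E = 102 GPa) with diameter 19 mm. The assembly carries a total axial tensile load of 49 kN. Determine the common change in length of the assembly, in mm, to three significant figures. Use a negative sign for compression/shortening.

A_1 = 160.1 mm².
A_2 = 283.5 mm².
Equal strain + equilibrium ⇒ each member carries load in proportion to AE: A₁E₁ = 15580000 N, A₂E₂ = 28920000 N, ΣAE = 44500000 N.
δ = PL/ΣAE = 49000·612/44500000 = 0.6739 mm.

0.674 mm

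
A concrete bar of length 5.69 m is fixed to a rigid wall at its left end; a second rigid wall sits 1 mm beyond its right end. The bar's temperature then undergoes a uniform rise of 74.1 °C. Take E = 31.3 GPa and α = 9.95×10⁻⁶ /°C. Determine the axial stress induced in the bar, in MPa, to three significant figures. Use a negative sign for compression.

Free thermal expansion αLΔT = 9.95e-6 · 5690 · 74.1 = 4.195 mm.
The walls engage after the gap closes; constrained expansion = 4.195 − 1 = 3.195 mm.
The walls impose strain ε = −(3.195)/5690 = -5.6155e-04; σ = Eε = 31300 · -5.6155e-04 = -17.58 MPa.

-17.6 MPa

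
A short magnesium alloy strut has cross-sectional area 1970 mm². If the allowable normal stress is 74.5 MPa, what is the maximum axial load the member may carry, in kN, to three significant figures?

147 kN

P_max = σ_allow · A = 74.5 · 1970 = 146800 N = 146.8 kN.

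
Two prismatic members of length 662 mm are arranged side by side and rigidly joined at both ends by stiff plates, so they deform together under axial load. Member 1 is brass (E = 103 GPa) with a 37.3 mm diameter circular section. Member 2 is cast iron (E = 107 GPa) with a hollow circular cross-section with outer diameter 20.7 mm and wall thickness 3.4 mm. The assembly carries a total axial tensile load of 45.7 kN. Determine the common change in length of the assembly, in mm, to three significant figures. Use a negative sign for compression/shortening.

A_1 = 1093 mm².
A_2 = 184.8 mm².
Equal strain + equilibrium ⇒ each member carries load in proportion to AE: A₁E₁ = 112500000 N, A₂E₂ = 19770000 N, ΣAE = 132300000 N.
δ = PL/ΣAE = 45700·662/132300000 = 0.2286 mm.

0.229 mm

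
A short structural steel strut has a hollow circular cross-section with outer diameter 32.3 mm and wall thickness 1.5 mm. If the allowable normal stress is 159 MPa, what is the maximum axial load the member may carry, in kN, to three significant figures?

23.1 kN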